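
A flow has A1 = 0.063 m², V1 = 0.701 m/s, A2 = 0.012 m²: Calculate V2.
Formula: V_2 = \frac{A_1 V_1}{A_2}
V2 = 0.063·0.701/0.012 = 3.68 m/s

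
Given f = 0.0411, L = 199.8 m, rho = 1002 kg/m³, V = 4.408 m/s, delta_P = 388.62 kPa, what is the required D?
Formula: \Delta P = f \frac{L}{D} \frac{\rho V^2}{2}
Substituting knowns: 388.62 = 0.0411·(199.8/D)·0.5·1002·4.408²/1000
Solving for D: D = 0.0411·199.8·0.5·1002·4.408²/(388.62·1000) = 0.2057 m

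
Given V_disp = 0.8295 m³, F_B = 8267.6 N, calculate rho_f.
Formula: F_B = \rho_f g V_{disp}
Substituting knowns: 8267.6 = rho_f·9.81·0.8295
Solving for rho_f: rho_f = 8267.6/(9.81·0.8295) = 1016 kg/m³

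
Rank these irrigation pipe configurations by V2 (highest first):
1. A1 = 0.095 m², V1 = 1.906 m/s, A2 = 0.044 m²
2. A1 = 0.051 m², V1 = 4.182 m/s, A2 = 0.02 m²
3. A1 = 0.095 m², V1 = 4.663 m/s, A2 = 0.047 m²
Case 1: V2 = 4.115 m/s
Case 2: V2 = 10.66 m/s
Case 3: V2 = 9.425 m/s
Ranking (highest first): 2, 3, 1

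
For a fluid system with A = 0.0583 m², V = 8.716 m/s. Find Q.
Formula: Q = A V
Q = 0.0583·8.716·1000 = 508.1 L/s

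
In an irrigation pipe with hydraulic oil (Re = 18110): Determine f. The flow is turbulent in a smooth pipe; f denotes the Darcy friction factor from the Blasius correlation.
Formula: f = \frac{0.316}{Re^{0.25}}
f = 0.316/18110^0.25 = 0.02724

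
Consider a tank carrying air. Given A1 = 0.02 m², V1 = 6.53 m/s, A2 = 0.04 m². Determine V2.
Formula: V_2 = \frac{A_1 V_1}{A_2}
V2 = 0.02·6.53/0.04 = 3.265 m/s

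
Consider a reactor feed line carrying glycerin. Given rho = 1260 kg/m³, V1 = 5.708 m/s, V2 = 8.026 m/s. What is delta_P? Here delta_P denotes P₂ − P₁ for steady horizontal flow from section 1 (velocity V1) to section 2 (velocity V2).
Formula: \Delta P = \frac{1}{2} \rho (V_1^2 - V_2^2)
delta_P = 0.5·1260·(5.708² − 8.026²)/1000 = -20.06 kPa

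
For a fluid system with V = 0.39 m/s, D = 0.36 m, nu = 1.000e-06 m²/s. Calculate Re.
Formula: Re = \frac{V D}{\nu}
Re = 0.39·0.36/1.000e-06 = 140400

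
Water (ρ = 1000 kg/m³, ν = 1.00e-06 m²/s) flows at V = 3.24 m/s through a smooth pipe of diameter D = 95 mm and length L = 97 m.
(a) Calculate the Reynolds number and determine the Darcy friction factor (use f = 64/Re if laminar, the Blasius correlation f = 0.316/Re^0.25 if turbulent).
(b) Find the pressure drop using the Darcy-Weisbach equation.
(a) Re = V·D/ν = 3.24·0.095/1.00e-06 = 307800 → turbulent (Re > 4000); f = 0.316/Re^0.25 = 0.316/307800^0.25 = 0.013416 (Blasius is strictly valid for Re ≲ 1e5; used here as the smooth-pipe estimate the problem specifies)
(b) Darcy-Weisbach: ΔP = f·(L/D)·½ρV²/1000 = 0.013416·(97/0.095)·½·1000·3.24²/1000 = 71.9 kPa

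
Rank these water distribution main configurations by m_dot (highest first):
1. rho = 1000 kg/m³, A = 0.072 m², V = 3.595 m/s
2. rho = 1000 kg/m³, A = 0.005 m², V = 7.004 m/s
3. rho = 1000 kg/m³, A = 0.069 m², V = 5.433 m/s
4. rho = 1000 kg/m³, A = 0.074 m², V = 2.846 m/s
Case 1: m_dot = 258.8 kg/s
Case 2: m_dot = 35.02 kg/s
Case 3: m_dot = 374.9 kg/s
Case 4: m_dot = 210.6 kg/s
Ranking (highest first): 3, 1, 4, 2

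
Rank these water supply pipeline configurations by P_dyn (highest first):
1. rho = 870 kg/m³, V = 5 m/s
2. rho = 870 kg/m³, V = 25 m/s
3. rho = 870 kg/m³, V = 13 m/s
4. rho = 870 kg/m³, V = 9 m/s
Case 1: P_dyn = 10.88 kPa
Case 2: P_dyn = 271.9 kPa
Case 3: P_dyn = 73.52 kPa
Case 4: P_dyn = 35.23 kPa
Ranking (highest first): 2, 3, 4, 1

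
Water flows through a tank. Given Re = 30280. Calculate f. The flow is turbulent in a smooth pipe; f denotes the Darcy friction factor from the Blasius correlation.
Formula: f = \frac{0.316}{Re^{0.25}}
f = 0.316/30280^0.25 = 0.02396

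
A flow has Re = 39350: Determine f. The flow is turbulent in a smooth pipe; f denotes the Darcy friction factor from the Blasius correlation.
Formula: f = \frac{0.316}{Re^{0.25}}
f = 0.316/39350^0.25 = 0.02244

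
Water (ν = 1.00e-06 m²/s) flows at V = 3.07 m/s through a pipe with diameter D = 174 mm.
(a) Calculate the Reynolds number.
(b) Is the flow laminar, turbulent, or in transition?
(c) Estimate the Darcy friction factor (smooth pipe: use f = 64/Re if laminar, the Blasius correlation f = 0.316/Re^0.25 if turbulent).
(a) Re = V·D/ν = 3.07·0.174/1.00e-06 = 534180
(b) Flow regime: turbulent (Re > 4000)
(c) Friction factor: f = 0.316/Re^0.25 = 0.316/534180^0.25 = 0.01169 (Blasius is strictly valid for Re ≲ 1e5; used here as the smooth-pipe estimate the problem specifies)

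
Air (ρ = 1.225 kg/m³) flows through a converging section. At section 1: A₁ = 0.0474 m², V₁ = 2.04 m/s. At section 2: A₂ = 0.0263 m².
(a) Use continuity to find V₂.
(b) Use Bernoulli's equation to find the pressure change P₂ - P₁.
(a) Continuity: A₁V₁=A₂V₂ -> V₂=A₁V₁/A₂=0.0474*2.04/0.0263=3.68 m/s
(b) Bernoulli: P₂-P₁=0.5*rho*(V₁^2-V₂^2)/1000=0.5*1.225*(2.04^2-3.68^2)/1000=-0.005746 kPa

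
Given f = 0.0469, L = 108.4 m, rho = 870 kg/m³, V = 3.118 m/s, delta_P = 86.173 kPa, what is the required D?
Formula: \Delta P = f \frac{L}{D} \frac{\rho V^2}{2}
Substituting knowns: 86.173 = 0.0469·(108.4/D)·0.5·870·3.118²/1000
Solving for D: D = 0.0469·108.4·0.5·870·3.118²/(86.173·1000) = 0.2495 m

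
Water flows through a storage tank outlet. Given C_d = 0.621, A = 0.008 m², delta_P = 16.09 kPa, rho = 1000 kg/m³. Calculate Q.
Formula: Q = C_d A \sqrt{\frac{2 \Delta P}{\rho}}
Q = 0.621·0.008·√(2·(16.09·1000)/1000)·1000 = 28.18 L/s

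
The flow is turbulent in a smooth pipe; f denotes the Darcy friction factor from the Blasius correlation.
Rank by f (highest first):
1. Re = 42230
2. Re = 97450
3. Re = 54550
Case 1: f = 0.02204
Case 2: f = 0.01789
Case 3: f = 0.02068
Ranking (highest first): 1, 3, 2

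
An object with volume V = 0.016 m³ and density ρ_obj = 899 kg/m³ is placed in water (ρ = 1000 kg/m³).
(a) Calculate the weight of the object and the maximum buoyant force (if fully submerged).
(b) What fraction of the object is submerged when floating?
(a) W=rho_obj*g*V=899*9.81*0.016=141.1 N; F_B(max)=rho*g*V=1000*9.81*0.016=157.0 N
(b) Floating fraction=rho_obj/rho=899/1000=0.899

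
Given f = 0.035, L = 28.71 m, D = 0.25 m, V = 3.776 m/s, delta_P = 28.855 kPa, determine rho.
Formula: \Delta P = f \frac{L}{D} \frac{\rho V^2}{2}
Substituting knowns: 28.855 = 0.035·(28.71/0.25)·0.5·rho·3.776²/1000
Solving for rho: rho = (28.855·1000)/(0.035·(28.71/0.25)·0.5·3.776²) = 1007 kg/m³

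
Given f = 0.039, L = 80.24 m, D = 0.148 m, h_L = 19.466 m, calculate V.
Formula: h_L = f \frac{L}{D} \frac{V^2}{2g}
Substituting knowns: 19.466 = 0.039·(80.24/0.148)·V²/(2·9.81)
Solving for V: V = √(19.466·2·9.81/(0.039·(80.24/0.148))) = 4.25 m/s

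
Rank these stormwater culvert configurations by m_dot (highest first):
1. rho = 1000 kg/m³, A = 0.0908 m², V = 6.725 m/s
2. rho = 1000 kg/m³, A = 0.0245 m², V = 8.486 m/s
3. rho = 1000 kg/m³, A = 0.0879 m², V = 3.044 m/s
Case 1: m_dot = 610.6 kg/s
Case 2: m_dot = 207.9 kg/s
Case 3: m_dot = 267.6 kg/s
Ranking (highest first): 1, 3, 2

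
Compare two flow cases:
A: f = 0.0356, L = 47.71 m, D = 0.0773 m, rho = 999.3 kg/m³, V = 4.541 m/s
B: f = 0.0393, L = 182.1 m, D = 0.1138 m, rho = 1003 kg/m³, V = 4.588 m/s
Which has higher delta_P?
delta_P(A) = 226.4 kPa, delta_P(B) = 663.9 kPa. Answer: B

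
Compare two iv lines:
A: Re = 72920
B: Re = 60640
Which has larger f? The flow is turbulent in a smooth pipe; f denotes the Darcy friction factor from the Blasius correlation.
f(A) = 0.01923, f(B) = 0.02014. Answer: B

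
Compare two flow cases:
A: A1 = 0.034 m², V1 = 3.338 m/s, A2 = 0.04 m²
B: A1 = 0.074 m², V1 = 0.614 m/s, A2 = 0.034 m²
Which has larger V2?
V2(A) = 2.837 m/s, V2(B) = 1.336 m/s. Answer: A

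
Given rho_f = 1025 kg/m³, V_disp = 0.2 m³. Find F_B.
Formula: F_B = \rho_f g V_{disp}
F_B = 1025·9.81·0.2 = 2011 N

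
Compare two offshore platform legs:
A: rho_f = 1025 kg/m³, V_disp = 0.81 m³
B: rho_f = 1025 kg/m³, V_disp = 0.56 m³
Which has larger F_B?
F_B(A) = 8145 N, F_B(B) = 5631 N. Answer: A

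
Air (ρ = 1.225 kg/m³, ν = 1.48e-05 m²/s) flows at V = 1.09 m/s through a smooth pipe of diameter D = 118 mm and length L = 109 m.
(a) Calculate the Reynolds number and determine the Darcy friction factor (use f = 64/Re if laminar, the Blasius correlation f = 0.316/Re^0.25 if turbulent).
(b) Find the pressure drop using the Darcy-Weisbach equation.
(a) Re = V·D/ν = 1.09·0.118/1.48e-05 = 8690.5 → turbulent (Re > 4000); f = 0.316/Re^0.25 = 0.316/8690.5^0.25 = 0.032728
(b) Darcy-Weisbach: ΔP = f·(L/D)·½ρV²/1000 = 0.032728·(109/0.118)·½·1.225·1.09²/1000 = 0.022 kPa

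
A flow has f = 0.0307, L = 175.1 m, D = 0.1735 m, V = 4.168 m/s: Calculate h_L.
Formula: h_L = f \frac{L}{D} \frac{V^2}{2g}
h_L = 0.0307·(175.1/0.1735)·4.168²/(2·9.81) = 27.43 m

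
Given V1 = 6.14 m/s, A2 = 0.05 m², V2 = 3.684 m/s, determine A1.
Formula: V_2 = \frac{A_1 V_1}{A_2}
Substituting knowns: 3.684 = A1·6.14/0.05
Solving for A1: A1 = 3.684·0.05/6.14 = 0.03 m²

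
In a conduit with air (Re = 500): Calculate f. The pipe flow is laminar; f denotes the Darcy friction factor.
Formula: f = \frac{64}{Re}
f = 64/500 = 0.128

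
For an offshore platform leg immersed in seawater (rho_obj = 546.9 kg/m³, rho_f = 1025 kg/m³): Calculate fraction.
Formula: f_{sub} = \frac{\rho_{obj}}{\rho_f}
fraction = 546.9/1025 = 0.5336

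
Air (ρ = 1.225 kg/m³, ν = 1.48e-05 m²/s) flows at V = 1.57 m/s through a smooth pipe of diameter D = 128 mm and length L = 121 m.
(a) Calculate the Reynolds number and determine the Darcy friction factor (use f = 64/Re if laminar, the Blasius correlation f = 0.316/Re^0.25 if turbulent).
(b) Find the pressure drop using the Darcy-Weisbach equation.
(a) Re = V·D/ν = 1.57·0.128/1.48e-05 = 13578 → turbulent (Re > 4000); f = 0.316/Re^0.25 = 0.316/13578^0.25 = 0.029274
(b) Darcy-Weisbach: ΔP = f·(L/D)·½ρV²/1000 = 0.029274·(121/0.128)·½·1.225·1.57²/1000 = 0.04178 kPa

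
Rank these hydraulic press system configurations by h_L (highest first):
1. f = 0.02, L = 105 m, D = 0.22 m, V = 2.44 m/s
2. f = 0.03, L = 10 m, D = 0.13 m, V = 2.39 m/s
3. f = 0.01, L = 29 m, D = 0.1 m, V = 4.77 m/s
Case 1: h_L = 2.897 m
Case 2: h_L = 0.6719 m
Case 3: h_L = 3.363 m
Ranking (highest first): 3, 1, 2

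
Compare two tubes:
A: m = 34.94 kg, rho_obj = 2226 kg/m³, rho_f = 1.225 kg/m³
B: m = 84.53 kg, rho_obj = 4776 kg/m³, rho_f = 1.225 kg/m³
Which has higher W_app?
W_app(A) = 342.6 N, W_app(B) = 829 N. Answer: B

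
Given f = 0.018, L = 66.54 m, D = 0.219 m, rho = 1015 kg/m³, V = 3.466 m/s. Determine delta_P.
Formula: \Delta P = f \frac{L}{D} \frac{\rho V^2}{2}
delta_P = 0.018·(66.54/0.219)·0.5·1015·3.466²/1000 = 33.34 kPa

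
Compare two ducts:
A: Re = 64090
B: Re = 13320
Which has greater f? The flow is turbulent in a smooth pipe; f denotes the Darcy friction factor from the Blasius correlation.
f(A) = 0.01986, f(B) = 0.02941. Answer: B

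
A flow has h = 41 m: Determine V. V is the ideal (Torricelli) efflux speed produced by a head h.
Formula: V = \sqrt{2 g h}
V = √(2·9.81·41) = 28.36 m/s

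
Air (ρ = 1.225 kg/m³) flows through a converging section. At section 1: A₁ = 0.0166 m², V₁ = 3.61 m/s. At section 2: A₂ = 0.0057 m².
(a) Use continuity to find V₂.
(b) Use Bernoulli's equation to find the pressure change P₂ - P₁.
(a) Continuity: A₁V₁=A₂V₂ -> V₂=A₁V₁/A₂=0.0166*3.61/0.0057=10.51 m/s
(b) Bernoulli: P₂-P₁=0.5*rho*(V₁^2-V₂^2)/1000=0.5*1.225*(3.61^2-10.51^2)/1000=-0.05967 kPa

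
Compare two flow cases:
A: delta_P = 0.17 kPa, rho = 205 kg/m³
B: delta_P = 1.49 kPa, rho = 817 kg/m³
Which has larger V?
V(A) = 1.288 m/s, V(B) = 1.91 m/s. Answer: B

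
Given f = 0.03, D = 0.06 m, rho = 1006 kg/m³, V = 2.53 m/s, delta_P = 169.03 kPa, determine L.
Formula: \Delta P = f \frac{L}{D} \frac{\rho V^2}{2}
Substituting knowns: 169.03 = 0.03·(L/0.06)·0.5·1006·2.53²/1000
Solving for L: L = (169.03·1000)·0.06/(0.03·0.5·1006·2.53²) = 105 m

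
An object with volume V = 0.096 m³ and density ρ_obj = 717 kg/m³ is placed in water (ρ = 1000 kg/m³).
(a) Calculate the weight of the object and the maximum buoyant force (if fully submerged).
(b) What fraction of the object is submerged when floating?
(a) W=rho_obj*g*V=717*9.81*0.096=675.2 N; F_B(max)=rho*g*V=1000*9.81*0.096=941.8 N
(b) Floating fraction=rho_obj/rho=717/1000=0.717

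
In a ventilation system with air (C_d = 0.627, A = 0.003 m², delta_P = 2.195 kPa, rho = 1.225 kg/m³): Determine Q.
Formula: Q = C_d A \sqrt{\frac{2 \Delta P}{\rho}}
Q = 0.627·0.003·√(2·(2.195·1000)/1.225)·1000 = 112.6 L/s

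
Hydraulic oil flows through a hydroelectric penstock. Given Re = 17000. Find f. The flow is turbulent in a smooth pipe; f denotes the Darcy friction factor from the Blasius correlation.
Formula: f = \frac{0.316}{Re^{0.25}}
f = 0.316/17000^0.25 = 0.02767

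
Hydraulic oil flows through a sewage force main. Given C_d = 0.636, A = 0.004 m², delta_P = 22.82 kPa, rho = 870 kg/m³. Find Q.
Formula: Q = C_d A \sqrt{\frac{2 \Delta P}{\rho}}
Q = 0.636·0.004·√(2·(22.82·1000)/870)·1000 = 18.43 L/s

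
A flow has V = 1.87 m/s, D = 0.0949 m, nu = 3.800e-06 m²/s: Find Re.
Formula: Re = \frac{V D}{\nu}
Re = 1.87·0.0949/3.800e-06 = 46701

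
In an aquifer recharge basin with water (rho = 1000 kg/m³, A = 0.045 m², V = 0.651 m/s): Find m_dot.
Formula: \dot{m} = \rho A V
m_dot = 1000·0.045·0.651 = 29.3 kg/s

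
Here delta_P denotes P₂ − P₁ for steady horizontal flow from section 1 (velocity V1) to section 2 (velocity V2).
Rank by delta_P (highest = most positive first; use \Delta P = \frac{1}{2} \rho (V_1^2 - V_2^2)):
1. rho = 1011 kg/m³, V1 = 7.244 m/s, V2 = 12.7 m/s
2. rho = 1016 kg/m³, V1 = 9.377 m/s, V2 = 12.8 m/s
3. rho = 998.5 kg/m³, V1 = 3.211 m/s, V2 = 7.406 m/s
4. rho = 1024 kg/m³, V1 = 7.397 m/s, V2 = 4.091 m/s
Case 1: delta_P = -55.01 kPa
Case 2: delta_P = -38.56 kPa
Case 3: delta_P = -22.24 kPa
Case 4: delta_P = 19.45 kPa
Ranking (highest first): 4, 3, 2, 1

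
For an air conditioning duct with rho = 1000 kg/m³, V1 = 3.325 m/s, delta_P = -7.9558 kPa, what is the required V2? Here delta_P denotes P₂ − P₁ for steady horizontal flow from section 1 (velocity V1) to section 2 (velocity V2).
Formula: \Delta P = \frac{1}{2} \rho (V_1^2 - V_2^2)
Substituting knowns: -7.9558 = 0.5·1000·(3.325² − V2²)/1000
Solving for V2: V2 = √(3.325² − 2·(-7.9558·1000)/1000) = 5.193 m/s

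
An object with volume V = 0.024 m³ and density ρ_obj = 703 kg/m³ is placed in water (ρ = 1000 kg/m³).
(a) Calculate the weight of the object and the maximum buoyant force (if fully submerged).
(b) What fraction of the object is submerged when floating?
(a) W=rho_obj*g*V=703*9.81*0.024=165.5 N; F_B(max)=rho*g*V=1000*9.81*0.024=235.4 N
(b) Floating fraction=rho_obj/rho=703/1000=0.703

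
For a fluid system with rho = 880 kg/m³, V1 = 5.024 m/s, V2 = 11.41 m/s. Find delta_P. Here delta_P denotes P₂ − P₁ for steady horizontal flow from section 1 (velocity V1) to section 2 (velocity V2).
Formula: \Delta P = \frac{1}{2} \rho (V_1^2 - V_2^2)
delta_P = 0.5·880·(5.024² − 11.41²)/1000 = -46.18 kPa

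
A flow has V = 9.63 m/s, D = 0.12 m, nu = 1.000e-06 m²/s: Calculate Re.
Formula: Re = \frac{V D}{\nu}
Re = 9.63·0.12/1.000e-06 = 1.156e+06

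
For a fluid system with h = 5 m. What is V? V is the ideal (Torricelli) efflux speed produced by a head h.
Formula: V = \sqrt{2 g h}
V = √(2·9.81·5) = 9.905 m/s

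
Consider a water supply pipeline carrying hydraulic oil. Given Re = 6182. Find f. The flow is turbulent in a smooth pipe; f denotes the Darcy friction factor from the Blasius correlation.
Formula: f = \frac{0.316}{Re^{0.25}}
f = 0.316/6182^0.25 = 0.03564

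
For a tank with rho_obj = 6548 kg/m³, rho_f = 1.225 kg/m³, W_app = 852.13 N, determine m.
Formula: W_{app} = mg\left(1 - \frac{\rho_f}{\rho_{obj}}\right)
Substituting knowns: 852.13 = m·9.81·(1 − 1.225/6548)
Solving for m: m = 852.13/(9.81·(1 − 1.225/6548)) = 86.88 kg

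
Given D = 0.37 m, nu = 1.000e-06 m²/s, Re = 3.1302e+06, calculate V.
Formula: Re = \frac{V D}{\nu}
Substituting knowns: 3.1302e+06 = V·0.37/1.000e-06
Solving for V: V = 3.1302e+06·1.000e-06/0.37 = 8.46 m/s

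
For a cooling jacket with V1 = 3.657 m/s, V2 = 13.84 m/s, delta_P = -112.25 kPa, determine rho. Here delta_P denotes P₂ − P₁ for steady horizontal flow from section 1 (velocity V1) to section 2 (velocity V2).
Formula: \Delta P = \frac{1}{2} \rho (V_1^2 - V_2^2)
Substituting knowns: -112.25 = 0.5·rho·(3.657² − 13.84²)/1000
Solving for rho: rho = 2·(-112.25·1000)/(3.657² − 13.84²) = 1260 kg/m³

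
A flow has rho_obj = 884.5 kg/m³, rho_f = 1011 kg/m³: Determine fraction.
Formula: f_{sub} = \frac{\rho_{obj}}{\rho_f}
fraction = 884.5/1011 = 0.8749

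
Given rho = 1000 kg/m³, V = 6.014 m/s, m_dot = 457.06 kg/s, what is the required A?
Formula: \dot{m} = \rho A V
Substituting knowns: 457.06 = 1000·A·6.014
Solving for A: A = 457.06/(1000·6.014) = 0.076 m²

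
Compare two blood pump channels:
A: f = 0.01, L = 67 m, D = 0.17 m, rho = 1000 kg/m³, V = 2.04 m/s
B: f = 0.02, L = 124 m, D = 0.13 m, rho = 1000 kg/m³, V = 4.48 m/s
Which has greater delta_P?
delta_P(A) = 8.201 kPa, delta_P(B) = 191.4 kPa. Answer: B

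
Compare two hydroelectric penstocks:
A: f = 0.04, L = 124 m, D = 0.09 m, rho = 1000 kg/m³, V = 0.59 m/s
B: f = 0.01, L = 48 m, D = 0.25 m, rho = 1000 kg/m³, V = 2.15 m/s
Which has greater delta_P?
delta_P(A) = 9.592 kPa, delta_P(B) = 4.438 kPa. Answer: A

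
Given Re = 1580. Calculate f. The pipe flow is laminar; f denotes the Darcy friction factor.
Formula: f = \frac{64}{Re}
f = 64/1580 = 0.04051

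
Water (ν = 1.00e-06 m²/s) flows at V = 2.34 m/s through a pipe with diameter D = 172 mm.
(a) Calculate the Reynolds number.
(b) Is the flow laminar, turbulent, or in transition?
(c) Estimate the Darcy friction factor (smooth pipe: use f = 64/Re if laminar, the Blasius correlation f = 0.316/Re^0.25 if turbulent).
(a) Re = V·D/ν = 2.34·0.172/1.00e-06 = 402480
(b) Flow regime: turbulent (Re > 4000)
(c) Friction factor: f = 0.316/Re^0.25 = 0.316/402480^0.25 = 0.01255 (Blasius is strictly valid for Re ≲ 1e5; used here as the smooth-pipe estimate the problem specifies)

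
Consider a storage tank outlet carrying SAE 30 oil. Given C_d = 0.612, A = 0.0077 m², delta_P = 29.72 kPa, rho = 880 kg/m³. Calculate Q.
Formula: Q = C_d A \sqrt{\frac{2 \Delta P}{\rho}}
Q = 0.612·0.0077·√(2·(29.72·1000)/880)·1000 = 38.73 L/s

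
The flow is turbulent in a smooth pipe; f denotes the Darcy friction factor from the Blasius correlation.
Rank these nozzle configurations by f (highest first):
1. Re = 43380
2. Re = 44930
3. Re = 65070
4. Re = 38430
Case 1: f = 0.0219
Case 2: f = 0.0217
Case 3: f = 0.01979
Case 4: f = 0.02257
Ranking (highest first): 4, 1, 2, 3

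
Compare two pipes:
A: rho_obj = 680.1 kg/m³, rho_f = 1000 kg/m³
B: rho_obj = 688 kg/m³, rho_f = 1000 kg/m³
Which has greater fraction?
fraction(A) = 0.6801, fraction(B) = 0.688. Answer: B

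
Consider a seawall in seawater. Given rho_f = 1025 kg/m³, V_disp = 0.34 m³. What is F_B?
Formula: F_B = \rho_f g V_{disp}
F_B = 1025·9.81·0.34 = 3419 N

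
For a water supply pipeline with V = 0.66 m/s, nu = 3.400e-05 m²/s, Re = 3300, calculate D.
Formula: Re = \frac{V D}{\nu}
Substituting knowns: 3300 = 0.66·D/3.400e-05
Solving for D: D = 3300·3.400e-05/0.66 = 0.17 m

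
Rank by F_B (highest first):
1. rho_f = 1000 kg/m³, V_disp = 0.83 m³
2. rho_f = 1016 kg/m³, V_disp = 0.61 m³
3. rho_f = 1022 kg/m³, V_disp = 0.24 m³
Case 1: F_B = 8142 N
Case 2: F_B = 6080 N
Case 3: F_B = 2406 N
Ranking (highest first): 1, 2, 3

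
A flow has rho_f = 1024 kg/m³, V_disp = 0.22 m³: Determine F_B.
Formula: F_B = \rho_f g V_{disp}
F_B = 1024·9.81·0.22 = 2210 N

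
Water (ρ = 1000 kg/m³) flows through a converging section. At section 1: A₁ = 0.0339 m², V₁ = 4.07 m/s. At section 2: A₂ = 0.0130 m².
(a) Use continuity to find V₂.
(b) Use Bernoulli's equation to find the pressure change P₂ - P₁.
(a) Continuity: A₁V₁=A₂V₂ -> V₂=A₁V₁/A₂=0.0339*4.07/0.0130=10.61 m/s
(b) Bernoulli: P₂-P₁=0.5*rho*(V₁^2-V₂^2)/1000=0.5*1000*(4.07^2-10.61^2)/1000=-48 kPa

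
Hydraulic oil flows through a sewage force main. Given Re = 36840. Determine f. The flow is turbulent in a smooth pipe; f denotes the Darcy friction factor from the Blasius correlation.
Formula: f = \frac{0.316}{Re^{0.25}}
f = 0.316/36840^0.25 = 0.02281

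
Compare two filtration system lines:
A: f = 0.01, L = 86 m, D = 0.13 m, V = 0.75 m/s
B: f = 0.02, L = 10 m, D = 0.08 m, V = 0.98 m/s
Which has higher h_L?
h_L(A) = 0.1897 m, h_L(B) = 0.1224 m. Answer: A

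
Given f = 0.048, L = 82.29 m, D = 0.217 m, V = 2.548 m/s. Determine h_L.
Formula: h_L = f \frac{L}{D} \frac{V^2}{2g}
h_L = 0.048·(82.29/0.217)·2.548²/(2·9.81) = 6.023 m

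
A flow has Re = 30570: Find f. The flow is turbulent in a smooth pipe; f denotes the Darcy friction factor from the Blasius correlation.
Formula: f = \frac{0.316}{Re^{0.25}}
f = 0.316/30570^0.25 = 0.0239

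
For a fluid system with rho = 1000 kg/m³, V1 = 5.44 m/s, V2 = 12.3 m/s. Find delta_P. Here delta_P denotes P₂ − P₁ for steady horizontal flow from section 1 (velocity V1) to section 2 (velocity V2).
Formula: \Delta P = \frac{1}{2} \rho (V_1^2 - V_2^2)
delta_P = 0.5·1000·(5.44² − 12.3²)/1000 = -60.85 kPa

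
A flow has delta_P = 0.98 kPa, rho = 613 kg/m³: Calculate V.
Formula: V = \sqrt{\frac{2 \Delta P}{\rho}}
V = √(2·(0.98·1000)/613) = 1.788 m/s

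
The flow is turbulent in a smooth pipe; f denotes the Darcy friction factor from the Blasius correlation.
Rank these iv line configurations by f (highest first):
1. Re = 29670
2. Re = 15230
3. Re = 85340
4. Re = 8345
Case 1: f = 0.02408
Case 2: f = 0.02845
Case 3: f = 0.01849
Case 4: f = 0.03306
Ranking (highest first): 4, 2, 1, 3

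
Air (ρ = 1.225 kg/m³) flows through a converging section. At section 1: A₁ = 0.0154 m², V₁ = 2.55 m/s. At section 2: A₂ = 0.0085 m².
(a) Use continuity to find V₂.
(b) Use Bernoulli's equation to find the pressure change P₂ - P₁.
(a) Continuity: A₁V₁=A₂V₂ -> V₂=A₁V₁/A₂=0.0154*2.55/0.0085=4.62 m/s
(b) Bernoulli: P₂-P₁=0.5*rho*(V₁^2-V₂^2)/1000=0.5*1.225*(2.55^2-4.62^2)/1000=-0.009091 kPa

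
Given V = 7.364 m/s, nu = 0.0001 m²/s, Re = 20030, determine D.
Formula: Re = \frac{V D}{\nu}
Substituting knowns: 20030 = 7.364·D/0.0001
Solving for D: D = 20030·0.0001/7.364 = 0.272 m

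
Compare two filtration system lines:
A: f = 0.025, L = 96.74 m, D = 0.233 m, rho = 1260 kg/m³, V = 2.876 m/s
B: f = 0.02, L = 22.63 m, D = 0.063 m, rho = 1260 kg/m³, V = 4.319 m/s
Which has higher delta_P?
delta_P(A) = 54.09 kPa, delta_P(B) = 84.43 kPa. Answer: B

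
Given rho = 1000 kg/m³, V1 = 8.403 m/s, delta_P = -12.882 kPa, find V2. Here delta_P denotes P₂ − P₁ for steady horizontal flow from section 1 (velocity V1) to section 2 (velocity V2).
Formula: \Delta P = \frac{1}{2} \rho (V_1^2 - V_2^2)
Substituting knowns: -12.882 = 0.5·1000·(8.403² − V2²)/1000
Solving for V2: V2 = √(8.403² − 2·(-12.882·1000)/1000) = 9.817 m/s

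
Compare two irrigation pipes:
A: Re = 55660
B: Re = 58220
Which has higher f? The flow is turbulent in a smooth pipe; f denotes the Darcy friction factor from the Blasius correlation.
f(A) = 0.02057, f(B) = 0.02034. Answer: A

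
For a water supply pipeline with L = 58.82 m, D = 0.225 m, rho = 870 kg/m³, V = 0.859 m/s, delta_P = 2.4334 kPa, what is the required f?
Formula: \Delta P = f \frac{L}{D} \frac{\rho V^2}{2}
Substituting knowns: 2.4334 = f·(58.82/0.225)·0.5·870·0.859²/1000
Solving for f: f = (2.4334·1000)/((58.82/0.225)·0.5·870·0.859²) = 0.029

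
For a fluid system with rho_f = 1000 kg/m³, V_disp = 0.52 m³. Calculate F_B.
Formula: F_B = \rho_f g V_{disp}
F_B = 1000·9.81·0.52 = 5101 N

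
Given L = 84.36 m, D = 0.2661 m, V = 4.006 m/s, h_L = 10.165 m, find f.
Formula: h_L = f \frac{L}{D} \frac{V^2}{2g}
Substituting knowns: 10.165 = f·(84.36/0.2661)·4.006²/(2·9.81)
Solving for f: f = 10.165·2·9.81/((84.36/0.2661)·4.006²) = 0.0392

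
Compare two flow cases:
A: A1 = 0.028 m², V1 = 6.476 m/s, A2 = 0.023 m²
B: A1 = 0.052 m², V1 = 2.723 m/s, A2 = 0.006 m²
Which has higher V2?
V2(A) = 7.884 m/s, V2(B) = 23.6 m/s. Answer: B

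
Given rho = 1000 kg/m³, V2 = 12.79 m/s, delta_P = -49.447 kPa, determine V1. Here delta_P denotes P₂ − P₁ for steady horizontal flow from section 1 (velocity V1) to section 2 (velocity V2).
Formula: \Delta P = \frac{1}{2} \rho (V_1^2 - V_2^2)
Substituting knowns: -49.447 = 0.5·1000·(V1² − 12.79²)/1000
Solving for V1: V1 = √(12.79² + 2·(-49.447·1000)/1000) = 8.043 m/s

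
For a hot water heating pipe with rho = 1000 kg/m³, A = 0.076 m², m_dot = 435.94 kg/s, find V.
Formula: \dot{m} = \rho A V
Substituting knowns: 435.94 = 1000·0.076·V
Solving for V: V = 435.94/(1000·0.076) = 5.736 m/s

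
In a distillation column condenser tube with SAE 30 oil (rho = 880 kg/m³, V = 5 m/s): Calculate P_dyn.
Formula: P_{dyn} = \frac{1}{2} \rho V^2
P_dyn = 0.5·880·5²/1000 = 11 kPa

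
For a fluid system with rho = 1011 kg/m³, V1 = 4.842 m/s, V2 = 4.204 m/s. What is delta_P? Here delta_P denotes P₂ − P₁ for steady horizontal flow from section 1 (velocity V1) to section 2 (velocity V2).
Formula: \Delta P = \frac{1}{2} \rho (V_1^2 - V_2^2)
delta_P = 0.5·1011·(4.842² − 4.204²)/1000 = 2.917 kPa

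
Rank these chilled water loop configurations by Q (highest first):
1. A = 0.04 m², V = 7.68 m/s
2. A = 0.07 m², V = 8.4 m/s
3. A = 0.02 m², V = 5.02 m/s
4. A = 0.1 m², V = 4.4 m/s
Case 1: Q = 307.2 L/s
Case 2: Q = 588 L/s
Case 3: Q = 100.4 L/s
Case 4: Q = 440 L/s
Ranking (highest first): 2, 4, 1, 3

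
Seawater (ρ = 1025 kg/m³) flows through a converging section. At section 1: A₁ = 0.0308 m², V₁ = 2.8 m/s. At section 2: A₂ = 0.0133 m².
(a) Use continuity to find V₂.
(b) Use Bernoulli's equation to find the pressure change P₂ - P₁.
(a) Continuity: A₁V₁=A₂V₂ -> V₂=A₁V₁/A₂=0.0308*2.8/0.0133=6.48 m/s
(b) Bernoulli: P₂-P₁=0.5*rho*(V₁^2-V₂^2)/1000=0.5*1025*(2.8^2-6.48^2)/1000=-17.5 kPa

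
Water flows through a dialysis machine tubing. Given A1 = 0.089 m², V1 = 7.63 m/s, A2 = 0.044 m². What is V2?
Formula: V_2 = \frac{A_1 V_1}{A_2}
V2 = 0.089·7.63/0.044 = 15.43 m/s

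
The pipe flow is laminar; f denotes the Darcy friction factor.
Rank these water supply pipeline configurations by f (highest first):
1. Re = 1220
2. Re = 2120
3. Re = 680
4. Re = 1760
Case 1: f = 0.05246
Case 2: f = 0.03019
Case 3: f = 0.09412
Case 4: f = 0.03636
Ranking (highest first): 3, 1, 4, 2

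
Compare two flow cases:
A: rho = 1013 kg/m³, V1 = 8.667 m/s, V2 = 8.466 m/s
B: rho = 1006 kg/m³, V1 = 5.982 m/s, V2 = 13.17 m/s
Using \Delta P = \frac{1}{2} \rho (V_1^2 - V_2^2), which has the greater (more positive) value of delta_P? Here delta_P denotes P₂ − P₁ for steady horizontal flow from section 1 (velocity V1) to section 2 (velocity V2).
delta_P(A) = 1.744 kPa, delta_P(B) = -69.25 kPa. Answer: A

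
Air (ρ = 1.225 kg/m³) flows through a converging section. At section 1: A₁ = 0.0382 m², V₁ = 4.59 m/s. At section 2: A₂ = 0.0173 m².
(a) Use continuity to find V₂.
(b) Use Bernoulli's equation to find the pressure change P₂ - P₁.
(a) Continuity: A₁V₁=A₂V₂ -> V₂=A₁V₁/A₂=0.0382*4.59/0.0173=10.14 m/s
(b) Bernoulli: P₂-P₁=0.5*rho*(V₁^2-V₂^2)/1000=0.5*1.225*(4.59^2-10.14^2)/1000=-0.05007 kPa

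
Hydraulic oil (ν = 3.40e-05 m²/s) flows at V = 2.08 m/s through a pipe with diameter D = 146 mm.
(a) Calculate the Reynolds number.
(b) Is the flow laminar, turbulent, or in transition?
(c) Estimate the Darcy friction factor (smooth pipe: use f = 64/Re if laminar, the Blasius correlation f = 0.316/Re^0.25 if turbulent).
(a) Re = V·D/ν = 2.08·0.146/3.40e-05 = 8931.8
(b) Flow regime: turbulent (Re > 4000)
(c) Friction factor: f = 0.316/Re^0.25 = 0.316/8931.8^0.25 = 0.03251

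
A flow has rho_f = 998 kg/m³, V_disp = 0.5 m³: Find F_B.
Formula: F_B = \rho_f g V_{disp}
F_B = 998·9.81·0.5 = 4895 N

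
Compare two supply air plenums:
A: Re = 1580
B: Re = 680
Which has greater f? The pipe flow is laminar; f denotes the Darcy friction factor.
f(A) = 0.04051, f(B) = 0.09412. Answer: B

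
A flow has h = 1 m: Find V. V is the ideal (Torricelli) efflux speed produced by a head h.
Formula: V = \sqrt{2 g h}
V = √(2·9.81·1) = 4.429 m/s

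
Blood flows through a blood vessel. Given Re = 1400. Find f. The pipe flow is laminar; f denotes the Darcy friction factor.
Formula: f = \frac{64}{Re}
f = 64/1400 = 0.04571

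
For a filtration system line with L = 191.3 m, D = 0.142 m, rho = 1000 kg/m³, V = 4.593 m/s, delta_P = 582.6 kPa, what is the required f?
Formula: \Delta P = f \frac{L}{D} \frac{\rho V^2}{2}
Substituting knowns: 582.6 = f·(191.3/0.142)·0.5·1000·4.593²/1000
Solving for f: f = (582.6·1000)/((191.3/0.142)·0.5·1000·4.593²) = 0.041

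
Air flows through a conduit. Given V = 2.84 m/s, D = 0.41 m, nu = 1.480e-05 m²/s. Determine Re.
Formula: Re = \frac{V D}{\nu}
Re = 2.84·0.41/1.480e-05 = 78676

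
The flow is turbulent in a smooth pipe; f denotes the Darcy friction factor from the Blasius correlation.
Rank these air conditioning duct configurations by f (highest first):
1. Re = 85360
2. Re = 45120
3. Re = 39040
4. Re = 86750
Case 1: f = 0.01849
Case 2: f = 0.02168
Case 3: f = 0.02248
Case 4: f = 0.01841
Ranking (highest first): 3, 2, 1, 4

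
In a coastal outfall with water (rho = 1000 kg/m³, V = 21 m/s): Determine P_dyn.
Formula: P_{dyn} = \frac{1}{2} \rho V^2
P_dyn = 0.5·1000·21²/1000 = 220.5 kPa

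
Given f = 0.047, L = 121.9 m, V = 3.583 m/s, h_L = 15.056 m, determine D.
Formula: h_L = f \frac{L}{D} \frac{V^2}{2g}
Substituting knowns: 15.056 = 0.047·(121.9/D)·3.583²/(2·9.81)
Solving for D: D = 0.047·121.9·3.583²/(2·9.81·15.056) = 0.249 m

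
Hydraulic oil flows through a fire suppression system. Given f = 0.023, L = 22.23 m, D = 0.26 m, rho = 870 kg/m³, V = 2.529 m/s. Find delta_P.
Formula: \Delta P = f \frac{L}{D} \frac{\rho V^2}{2}
delta_P = 0.023·(22.23/0.26)·0.5·870·2.529²/1000 = 5.471 kPa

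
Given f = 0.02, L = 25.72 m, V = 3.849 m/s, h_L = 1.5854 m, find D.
Formula: h_L = f \frac{L}{D} \frac{V^2}{2g}
Substituting knowns: 1.5854 = 0.02·(25.72/D)·3.849²/(2·9.81)
Solving for D: D = 0.02·25.72·3.849²/(2·9.81·1.5854) = 0.245 m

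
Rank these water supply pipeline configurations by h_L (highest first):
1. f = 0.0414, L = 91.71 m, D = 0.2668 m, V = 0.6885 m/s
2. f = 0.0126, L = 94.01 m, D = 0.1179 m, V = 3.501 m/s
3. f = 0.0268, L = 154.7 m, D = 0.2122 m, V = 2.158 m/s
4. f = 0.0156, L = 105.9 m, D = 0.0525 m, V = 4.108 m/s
Case 1: h_L = 0.3438 m
Case 2: h_L = 6.276 m
Case 3: h_L = 4.637 m
Case 4: h_L = 27.07 m
Ranking (highest first): 4, 2, 3, 1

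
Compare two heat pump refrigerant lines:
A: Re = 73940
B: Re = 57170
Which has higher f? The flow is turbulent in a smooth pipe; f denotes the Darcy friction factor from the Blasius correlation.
f(A) = 0.01916, f(B) = 0.02044. Answer: B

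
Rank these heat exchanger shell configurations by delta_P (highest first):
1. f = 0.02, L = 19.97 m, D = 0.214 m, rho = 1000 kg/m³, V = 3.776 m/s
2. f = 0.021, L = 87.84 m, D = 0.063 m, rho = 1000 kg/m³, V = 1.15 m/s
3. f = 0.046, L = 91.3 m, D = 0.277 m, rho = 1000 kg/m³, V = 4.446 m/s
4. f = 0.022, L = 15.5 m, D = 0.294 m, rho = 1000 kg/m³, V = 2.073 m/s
Case 1: delta_P = 13.31 kPa
Case 2: delta_P = 19.36 kPa
Case 3: delta_P = 149.9 kPa
Case 4: delta_P = 2.492 kPa
Ranking (highest first): 3, 2, 1, 4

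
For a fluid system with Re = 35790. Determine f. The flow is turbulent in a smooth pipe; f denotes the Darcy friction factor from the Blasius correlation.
Formula: f = \frac{0.316}{Re^{0.25}}
f = 0.316/35790^0.25 = 0.02297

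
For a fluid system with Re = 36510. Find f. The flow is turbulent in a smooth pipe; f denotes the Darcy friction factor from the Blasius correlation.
Formula: f = \frac{0.316}{Re^{0.25}}
f = 0.316/36510^0.25 = 0.02286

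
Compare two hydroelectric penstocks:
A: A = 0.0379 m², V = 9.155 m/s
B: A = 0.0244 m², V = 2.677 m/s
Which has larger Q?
Q(A) = 347 L/s, Q(B) = 65.32 L/s. Answer: A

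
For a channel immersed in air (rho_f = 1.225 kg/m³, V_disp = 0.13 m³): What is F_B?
Formula: F_B = \rho_f g V_{disp}
F_B = 1.225·9.81·0.13 = 1.562 N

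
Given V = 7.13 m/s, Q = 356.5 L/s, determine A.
Formula: Q = A V
Substituting knowns: 356.5 = A·7.13·1000
Solving for A: A = (356.5/1000)/7.13 = 0.05 m²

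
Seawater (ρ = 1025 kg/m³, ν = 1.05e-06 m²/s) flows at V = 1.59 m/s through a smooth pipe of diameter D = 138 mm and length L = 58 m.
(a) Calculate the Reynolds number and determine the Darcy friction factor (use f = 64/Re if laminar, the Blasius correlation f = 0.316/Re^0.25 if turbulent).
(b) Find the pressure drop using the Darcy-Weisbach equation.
(a) Re = V·D/ν = 1.59·0.138/1.05e-06 = 208970 → turbulent (Re > 4000); f = 0.316/Re^0.25 = 0.316/208970^0.25 = 0.01478 (Blasius is strictly valid for Re ≲ 1e5; used here as the smooth-pipe estimate the problem specifies)
(b) Darcy-Weisbach: ΔP = f·(L/D)·½ρV²/1000 = 0.01478·(58/0.138)·½·1025·1.59²/1000 = 8.048 kPa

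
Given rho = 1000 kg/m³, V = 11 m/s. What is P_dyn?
Formula: P_{dyn} = \frac{1}{2} \rho V^2
P_dyn = 0.5·1000·11²/1000 = 60.5 kPa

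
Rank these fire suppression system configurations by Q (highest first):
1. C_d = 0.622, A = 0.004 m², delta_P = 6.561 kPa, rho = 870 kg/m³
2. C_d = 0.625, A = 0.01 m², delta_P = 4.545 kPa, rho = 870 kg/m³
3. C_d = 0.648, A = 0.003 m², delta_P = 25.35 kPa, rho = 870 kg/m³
Case 1: Q = 9.663 L/s
Case 2: Q = 20.2 L/s
Case 3: Q = 14.84 L/s
Ranking (highest first): 2, 3, 1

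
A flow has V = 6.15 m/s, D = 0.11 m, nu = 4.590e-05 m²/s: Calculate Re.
Formula: Re = \frac{V D}{\nu}
Re = 6.15·0.11/4.590e-05 = 14739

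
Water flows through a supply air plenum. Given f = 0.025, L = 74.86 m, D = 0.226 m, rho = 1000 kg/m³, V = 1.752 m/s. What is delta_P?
Formula: \Delta P = f \frac{L}{D} \frac{\rho V^2}{2}
delta_P = 0.025·(74.86/0.226)·0.5·1000·1.752²/1000 = 12.71 kPa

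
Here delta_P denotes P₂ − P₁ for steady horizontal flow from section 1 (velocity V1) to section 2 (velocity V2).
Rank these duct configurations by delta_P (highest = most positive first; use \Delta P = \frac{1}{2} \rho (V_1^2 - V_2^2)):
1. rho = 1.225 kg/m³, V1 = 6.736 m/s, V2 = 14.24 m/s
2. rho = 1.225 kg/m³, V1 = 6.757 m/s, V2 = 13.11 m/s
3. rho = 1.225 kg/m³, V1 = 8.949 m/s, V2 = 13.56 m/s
Case 1: delta_P = -0.09641 kPa
Case 2: delta_P = -0.07731 kPa
Case 3: delta_P = -0.06357 kPa
Ranking (highest first): 3, 2, 1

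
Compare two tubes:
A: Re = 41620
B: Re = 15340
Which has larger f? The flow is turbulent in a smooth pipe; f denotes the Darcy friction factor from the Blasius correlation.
f(A) = 0.02212, f(B) = 0.02839. Answer: B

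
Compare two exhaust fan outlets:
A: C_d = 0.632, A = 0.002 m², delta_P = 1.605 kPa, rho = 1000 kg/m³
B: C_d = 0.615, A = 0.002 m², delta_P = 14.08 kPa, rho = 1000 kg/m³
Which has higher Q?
Q(A) = 2.265 L/s, Q(B) = 6.527 L/s. Answer: B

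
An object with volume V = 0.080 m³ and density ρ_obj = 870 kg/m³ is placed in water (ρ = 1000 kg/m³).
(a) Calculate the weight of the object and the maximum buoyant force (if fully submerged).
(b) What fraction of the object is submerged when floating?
(a) W=rho_obj*g*V=870*9.81*0.080=682.8 N; F_B(max)=rho*g*V=1000*9.81*0.080=784.8 N
(b) Floating fraction=rho_obj/rho=870/1000=0.870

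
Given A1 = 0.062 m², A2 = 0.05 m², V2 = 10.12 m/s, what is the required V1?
Formula: V_2 = \frac{A_1 V_1}{A_2}
Substituting knowns: 10.12 = 0.062·V1/0.05
Solving for V1: V1 = 10.12·0.05/0.062 = 8.161 m/s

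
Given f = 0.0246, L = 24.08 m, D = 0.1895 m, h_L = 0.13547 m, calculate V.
Formula: h_L = f \frac{L}{D} \frac{V^2}{2g}
Substituting knowns: 0.13547 = 0.0246·(24.08/0.1895)·V²/(2·9.81)
Solving for V: V = √(0.13547·2·9.81/(0.0246·(24.08/0.1895))) = 0.9221 m/s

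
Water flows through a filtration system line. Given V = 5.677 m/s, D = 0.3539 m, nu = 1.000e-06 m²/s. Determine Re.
Formula: Re = \frac{V D}{\nu}
Re = 5.677·0.3539/1.000e-06 = 2.009e+06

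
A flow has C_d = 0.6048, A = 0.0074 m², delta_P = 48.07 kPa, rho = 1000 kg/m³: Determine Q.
Formula: Q = C_d A \sqrt{\frac{2 \Delta P}{\rho}}
Q = 0.6048·0.0074·√(2·(48.07·1000)/1000)·1000 = 43.88 L/s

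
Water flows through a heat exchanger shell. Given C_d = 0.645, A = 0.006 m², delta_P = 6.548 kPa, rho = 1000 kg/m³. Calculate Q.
Formula: Q = C_d A \sqrt{\frac{2 \Delta P}{\rho}}
Q = 0.645·0.006·√(2·(6.548·1000)/1000)·1000 = 14 L/s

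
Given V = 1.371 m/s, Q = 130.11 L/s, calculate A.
Formula: Q = A V
Substituting knowns: 130.11 = A·1.371·1000
Solving for A: A = (130.11/1000)/1.371 = 0.0949 m²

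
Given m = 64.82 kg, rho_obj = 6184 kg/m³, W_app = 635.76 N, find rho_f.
Formula: W_{app} = mg\left(1 - \frac{\rho_f}{\rho_{obj}}\right)
Substituting knowns: 635.76 = 64.82·9.81·(1 − rho_f/6184)
Solving for rho_f: rho_f = 6184·(1 − 635.76/(64.82·9.81)) = 1.208 kg/m³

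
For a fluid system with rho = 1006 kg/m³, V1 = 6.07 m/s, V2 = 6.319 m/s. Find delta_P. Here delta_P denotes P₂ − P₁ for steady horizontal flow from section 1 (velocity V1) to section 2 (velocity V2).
Formula: \Delta P = \frac{1}{2} \rho (V_1^2 - V_2^2)
delta_P = 0.5·1006·(6.07² − 6.319²)/1000 = -1.552 kPa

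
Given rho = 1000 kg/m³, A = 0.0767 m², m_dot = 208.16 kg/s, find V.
Formula: \dot{m} = \rho A V
Substituting knowns: 208.16 = 1000·0.0767·V
Solving for V: V = 208.16/(1000·0.0767) = 2.714 m/s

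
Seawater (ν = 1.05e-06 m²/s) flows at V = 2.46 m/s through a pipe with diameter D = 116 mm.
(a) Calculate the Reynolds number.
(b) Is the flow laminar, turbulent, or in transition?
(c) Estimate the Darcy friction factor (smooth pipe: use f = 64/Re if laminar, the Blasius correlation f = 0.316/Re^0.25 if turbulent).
(a) Re = V·D/ν = 2.46·0.116/1.05e-06 = 271770
(b) Flow regime: turbulent (Re > 4000)
(c) Friction factor: f = 0.316/Re^0.25 = 0.316/271770^0.25 = 0.01384 (Blasius is strictly valid for Re ≲ 1e5; used here as the smooth-pipe estimate the problem specifies)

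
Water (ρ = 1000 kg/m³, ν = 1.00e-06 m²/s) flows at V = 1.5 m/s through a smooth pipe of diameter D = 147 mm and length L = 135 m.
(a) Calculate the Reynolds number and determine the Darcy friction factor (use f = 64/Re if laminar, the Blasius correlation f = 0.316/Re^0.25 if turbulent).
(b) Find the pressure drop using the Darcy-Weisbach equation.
(a) Re = V·D/ν = 1.5·0.147/1.00e-06 = 220500 → turbulent (Re > 4000); f = 0.316/Re^0.25 = 0.316/220500^0.25 = 0.014583 (Blasius is strictly valid for Re ≲ 1e5; used here as the smooth-pipe estimate the problem specifies)
(b) Darcy-Weisbach: ΔP = f·(L/D)·½ρV²/1000 = 0.014583·(135/0.147)·½·1000·1.5²/1000 = 15.07 kPa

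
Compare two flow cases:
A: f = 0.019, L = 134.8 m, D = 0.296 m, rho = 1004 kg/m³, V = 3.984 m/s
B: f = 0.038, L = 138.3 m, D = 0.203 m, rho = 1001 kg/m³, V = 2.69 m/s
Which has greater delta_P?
delta_P(A) = 68.94 kPa, delta_P(B) = 93.76 kPa. Answer: B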